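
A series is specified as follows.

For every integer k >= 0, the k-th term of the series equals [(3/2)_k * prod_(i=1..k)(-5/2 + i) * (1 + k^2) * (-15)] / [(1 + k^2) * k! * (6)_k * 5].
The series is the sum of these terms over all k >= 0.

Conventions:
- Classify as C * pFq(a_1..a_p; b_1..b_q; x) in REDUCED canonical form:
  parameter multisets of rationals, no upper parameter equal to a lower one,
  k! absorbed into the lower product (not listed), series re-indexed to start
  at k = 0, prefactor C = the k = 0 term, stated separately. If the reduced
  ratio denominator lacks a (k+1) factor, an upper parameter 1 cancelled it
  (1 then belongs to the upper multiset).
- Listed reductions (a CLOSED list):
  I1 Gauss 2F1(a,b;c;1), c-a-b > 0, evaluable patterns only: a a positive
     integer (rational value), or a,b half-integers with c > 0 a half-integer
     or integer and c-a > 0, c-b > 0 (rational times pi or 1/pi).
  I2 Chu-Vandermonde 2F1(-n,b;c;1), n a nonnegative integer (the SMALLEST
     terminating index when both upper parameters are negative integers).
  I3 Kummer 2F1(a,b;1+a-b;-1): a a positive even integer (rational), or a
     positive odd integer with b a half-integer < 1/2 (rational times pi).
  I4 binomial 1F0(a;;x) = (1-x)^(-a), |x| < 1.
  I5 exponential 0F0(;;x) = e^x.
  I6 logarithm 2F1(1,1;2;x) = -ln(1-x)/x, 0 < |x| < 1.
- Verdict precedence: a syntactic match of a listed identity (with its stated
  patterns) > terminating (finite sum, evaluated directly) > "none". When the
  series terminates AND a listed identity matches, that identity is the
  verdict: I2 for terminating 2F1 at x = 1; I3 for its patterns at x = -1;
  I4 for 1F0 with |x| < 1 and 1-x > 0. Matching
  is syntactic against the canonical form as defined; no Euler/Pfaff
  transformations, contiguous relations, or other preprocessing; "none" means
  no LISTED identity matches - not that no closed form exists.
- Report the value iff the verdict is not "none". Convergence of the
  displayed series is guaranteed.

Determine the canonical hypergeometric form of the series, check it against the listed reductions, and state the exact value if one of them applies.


With C = -3: the canonical form is 2F1(-3/2, 3/2; 6; 1). Verdict: Gauss's theorem I1 (half-integer case) fires (x = 1; upper {-3/2, 3/2} half-integers, c = 6 in the evaluable pattern). Exact value: (-131072/21021) / pi.

First insight: x = 1 and the factor k^2 + 1 cancels (top and bottom), leaving C = -3, x = 1.
Consecutive-term ratio: r(k) = 1 * (k-3/2) (k+3/2) / [(k+6) (k+1)] - rational in k. x = 1; t_0 = -3; negate the roots.


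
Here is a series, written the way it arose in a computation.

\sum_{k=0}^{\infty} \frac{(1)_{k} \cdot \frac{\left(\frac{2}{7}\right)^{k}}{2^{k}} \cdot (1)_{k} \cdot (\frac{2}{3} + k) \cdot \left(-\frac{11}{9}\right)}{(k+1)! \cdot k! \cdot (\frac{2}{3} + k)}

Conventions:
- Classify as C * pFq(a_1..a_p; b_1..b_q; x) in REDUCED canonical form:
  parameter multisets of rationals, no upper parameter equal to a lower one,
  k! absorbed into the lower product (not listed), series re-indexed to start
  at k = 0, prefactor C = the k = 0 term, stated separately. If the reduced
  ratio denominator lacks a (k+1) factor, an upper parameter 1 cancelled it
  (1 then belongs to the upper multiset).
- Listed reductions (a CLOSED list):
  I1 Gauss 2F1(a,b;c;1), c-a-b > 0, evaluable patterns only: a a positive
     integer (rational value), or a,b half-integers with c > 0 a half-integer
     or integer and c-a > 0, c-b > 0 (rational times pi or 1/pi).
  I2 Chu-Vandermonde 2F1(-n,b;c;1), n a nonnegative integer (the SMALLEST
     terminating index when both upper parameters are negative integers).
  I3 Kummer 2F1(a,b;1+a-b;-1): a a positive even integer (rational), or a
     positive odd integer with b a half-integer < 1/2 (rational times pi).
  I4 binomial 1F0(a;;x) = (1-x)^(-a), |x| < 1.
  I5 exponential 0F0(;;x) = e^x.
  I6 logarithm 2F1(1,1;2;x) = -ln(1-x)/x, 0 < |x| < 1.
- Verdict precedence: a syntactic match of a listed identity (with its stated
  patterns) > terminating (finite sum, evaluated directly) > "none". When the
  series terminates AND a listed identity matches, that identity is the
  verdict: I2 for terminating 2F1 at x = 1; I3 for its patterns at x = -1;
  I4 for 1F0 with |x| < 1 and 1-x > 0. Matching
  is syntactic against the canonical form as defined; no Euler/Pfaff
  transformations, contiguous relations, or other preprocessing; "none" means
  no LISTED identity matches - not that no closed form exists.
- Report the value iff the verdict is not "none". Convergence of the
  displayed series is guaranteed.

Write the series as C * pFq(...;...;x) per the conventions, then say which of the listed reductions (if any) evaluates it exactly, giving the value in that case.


Canonical form: C = -\frac{11}{9} times 2F1 with upper {1, 1}, lower {2}, x = \frac{1}{7}. Verdict (x = \frac{1}{7}): the I6 logarithm reduction applies (the logarithm: parameters (1,1;2), x = \frac{1}{7}). Hence: \frac{77}{9} \cdot \ln\left(\frac{6}{7}\right).

The tell: from the first term -\frac{11}{9}: the two k-th powers (C = -11/9) combine into one argument.
Step ratio: r(k) = \frac{1}{7} * (k+1) (k+1) / [(k+2) (k+1)] - rational in k, leading ratio \frac{1}{7}; with t_0 = -\frac{11}{9}, classification follows.


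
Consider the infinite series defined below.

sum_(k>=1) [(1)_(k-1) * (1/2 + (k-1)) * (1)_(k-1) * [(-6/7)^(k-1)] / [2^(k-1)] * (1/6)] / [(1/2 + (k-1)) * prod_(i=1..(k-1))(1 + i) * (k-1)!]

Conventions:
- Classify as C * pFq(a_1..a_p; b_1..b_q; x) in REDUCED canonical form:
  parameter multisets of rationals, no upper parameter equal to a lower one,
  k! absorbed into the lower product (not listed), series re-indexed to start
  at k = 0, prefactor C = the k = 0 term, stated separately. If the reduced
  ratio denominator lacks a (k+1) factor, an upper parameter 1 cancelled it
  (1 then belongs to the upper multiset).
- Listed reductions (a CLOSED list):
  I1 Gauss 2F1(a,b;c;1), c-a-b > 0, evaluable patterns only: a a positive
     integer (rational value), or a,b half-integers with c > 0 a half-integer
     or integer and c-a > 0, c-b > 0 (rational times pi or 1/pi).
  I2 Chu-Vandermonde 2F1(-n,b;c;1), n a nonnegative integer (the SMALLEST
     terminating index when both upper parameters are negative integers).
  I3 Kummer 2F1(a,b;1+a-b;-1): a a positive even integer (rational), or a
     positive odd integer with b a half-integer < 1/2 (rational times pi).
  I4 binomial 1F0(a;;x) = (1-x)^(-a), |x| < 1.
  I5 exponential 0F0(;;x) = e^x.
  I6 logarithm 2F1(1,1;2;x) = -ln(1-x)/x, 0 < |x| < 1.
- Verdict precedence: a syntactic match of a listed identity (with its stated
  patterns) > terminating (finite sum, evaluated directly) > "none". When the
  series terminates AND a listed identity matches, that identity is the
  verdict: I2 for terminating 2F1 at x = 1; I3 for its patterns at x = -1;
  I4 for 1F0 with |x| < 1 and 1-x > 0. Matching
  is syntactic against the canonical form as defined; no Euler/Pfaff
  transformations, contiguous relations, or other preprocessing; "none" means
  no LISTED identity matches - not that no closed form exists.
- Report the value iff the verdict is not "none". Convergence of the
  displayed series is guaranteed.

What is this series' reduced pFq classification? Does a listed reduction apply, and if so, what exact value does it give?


At argument -3/7: a 2F1 with upper {1, 1}, lower {2}, scaled by C = 1/6. Verdict: this is logarithm (I6) (the logarithm: parameters (1,1;2), x = -3/7). Hence: (7/18) * ln(10/7).

First insight: t_0 being 1/6, the two k-th powers (C = 1/6, x = -3/7) combine into one argument.
Ratio: r(k) = (-3/7) * (k+1) (k+1) / [(k+2) (k+1)] - rational in k. x = (-3/7); t_0 = 1/6; negate the roots.


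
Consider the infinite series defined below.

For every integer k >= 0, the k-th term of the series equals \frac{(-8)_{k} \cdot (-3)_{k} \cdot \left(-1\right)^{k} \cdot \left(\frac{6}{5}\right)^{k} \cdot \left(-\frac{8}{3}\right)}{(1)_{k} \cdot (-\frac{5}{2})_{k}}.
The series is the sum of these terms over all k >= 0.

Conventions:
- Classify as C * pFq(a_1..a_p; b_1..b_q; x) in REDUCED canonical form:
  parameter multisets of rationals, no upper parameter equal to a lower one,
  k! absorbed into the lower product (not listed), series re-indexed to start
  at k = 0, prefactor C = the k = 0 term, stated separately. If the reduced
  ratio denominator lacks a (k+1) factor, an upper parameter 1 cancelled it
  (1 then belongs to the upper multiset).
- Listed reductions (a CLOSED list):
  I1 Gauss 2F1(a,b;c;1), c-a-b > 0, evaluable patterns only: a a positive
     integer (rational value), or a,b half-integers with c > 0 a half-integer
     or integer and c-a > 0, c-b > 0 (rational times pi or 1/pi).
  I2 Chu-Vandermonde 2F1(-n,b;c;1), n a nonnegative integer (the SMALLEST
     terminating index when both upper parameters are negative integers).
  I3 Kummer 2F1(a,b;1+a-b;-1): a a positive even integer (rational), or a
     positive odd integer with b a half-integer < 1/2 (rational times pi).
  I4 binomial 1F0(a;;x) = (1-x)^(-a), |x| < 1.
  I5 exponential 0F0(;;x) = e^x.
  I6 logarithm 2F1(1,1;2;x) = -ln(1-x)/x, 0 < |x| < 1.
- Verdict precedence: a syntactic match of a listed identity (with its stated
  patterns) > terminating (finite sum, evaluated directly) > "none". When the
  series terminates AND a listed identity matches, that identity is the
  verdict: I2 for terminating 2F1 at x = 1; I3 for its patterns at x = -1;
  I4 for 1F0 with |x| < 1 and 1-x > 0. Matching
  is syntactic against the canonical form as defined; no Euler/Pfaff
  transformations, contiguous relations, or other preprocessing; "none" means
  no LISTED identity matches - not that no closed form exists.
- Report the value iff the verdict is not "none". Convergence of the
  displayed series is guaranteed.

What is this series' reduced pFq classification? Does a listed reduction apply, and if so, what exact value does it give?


x = -\frac{6}{5} here; the reduced form reads 2F1, upper {-8, -3}, lower {-\frac{5}{2}}, C = -\frac{8}{3}. Verdict: terminating - the sum ends at index 3 because -3 is a negative integer; exact evaluation follows. Exact value: -\frac{1933448}{1875}.

Key observation: t_0 = -\frac{8}{3} here, and (1)_k (C = -8/3) is k! itself.
Term ratio: r(k) = -\frac{6}{5} * (k-8) (k-3) / [(k-\frac{5}{2}) (k+1)] - poly over poly, x = -\frac{6}{5} from leading terms; C = -\frac{8}{3} at k = 0.


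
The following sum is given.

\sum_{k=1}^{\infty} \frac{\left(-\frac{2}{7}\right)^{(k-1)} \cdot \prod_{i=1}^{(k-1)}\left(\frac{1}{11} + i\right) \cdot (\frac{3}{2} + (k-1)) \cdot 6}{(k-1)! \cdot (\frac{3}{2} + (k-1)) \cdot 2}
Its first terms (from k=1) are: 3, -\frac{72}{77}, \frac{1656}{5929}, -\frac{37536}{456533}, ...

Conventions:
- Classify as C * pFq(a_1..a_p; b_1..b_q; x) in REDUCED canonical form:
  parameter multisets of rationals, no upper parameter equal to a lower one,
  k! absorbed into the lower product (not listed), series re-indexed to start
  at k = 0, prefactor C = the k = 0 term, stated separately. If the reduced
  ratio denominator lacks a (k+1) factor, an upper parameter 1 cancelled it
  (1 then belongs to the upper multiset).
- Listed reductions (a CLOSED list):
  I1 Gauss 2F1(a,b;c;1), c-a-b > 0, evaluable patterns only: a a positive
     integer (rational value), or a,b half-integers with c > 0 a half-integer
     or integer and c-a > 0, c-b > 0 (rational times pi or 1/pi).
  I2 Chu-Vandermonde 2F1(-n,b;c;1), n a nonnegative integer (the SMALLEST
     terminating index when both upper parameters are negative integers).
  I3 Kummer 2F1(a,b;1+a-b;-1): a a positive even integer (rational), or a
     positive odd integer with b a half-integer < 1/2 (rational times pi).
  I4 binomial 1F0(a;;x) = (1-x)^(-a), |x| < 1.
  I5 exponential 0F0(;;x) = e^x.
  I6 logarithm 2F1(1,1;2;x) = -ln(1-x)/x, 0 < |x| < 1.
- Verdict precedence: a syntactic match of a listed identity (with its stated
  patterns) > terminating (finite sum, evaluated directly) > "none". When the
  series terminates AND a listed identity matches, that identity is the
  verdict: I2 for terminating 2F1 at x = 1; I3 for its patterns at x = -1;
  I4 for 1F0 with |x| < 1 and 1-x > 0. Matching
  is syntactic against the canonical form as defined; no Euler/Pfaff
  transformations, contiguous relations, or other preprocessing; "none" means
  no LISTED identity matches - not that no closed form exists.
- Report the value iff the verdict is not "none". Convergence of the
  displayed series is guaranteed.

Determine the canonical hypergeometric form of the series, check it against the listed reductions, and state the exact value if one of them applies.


At argument -\frac{2}{7}: a 1F0 with upper {\frac{12}{11}}, lower {-}, scaled by C = 3. Verdict: the I4 binomial reduction fires (the 1F0 binomial series: exponent -12/11, x = -\frac{2}{7}). Its exact value is 3 \cdot \left(\frac{9}{7}\right)^{-\frac{12}{11}}.

First insight: from the first term 3: the running product (C = 3, x = -2/7) telescopes to a rising factorial.
Ratio: r(k) = -\frac{2}{7} * (k+\frac{12}{11}) / [(k+1)] ; factor over Q: parameters, x = -\frac{2}{7}, and C = 3.


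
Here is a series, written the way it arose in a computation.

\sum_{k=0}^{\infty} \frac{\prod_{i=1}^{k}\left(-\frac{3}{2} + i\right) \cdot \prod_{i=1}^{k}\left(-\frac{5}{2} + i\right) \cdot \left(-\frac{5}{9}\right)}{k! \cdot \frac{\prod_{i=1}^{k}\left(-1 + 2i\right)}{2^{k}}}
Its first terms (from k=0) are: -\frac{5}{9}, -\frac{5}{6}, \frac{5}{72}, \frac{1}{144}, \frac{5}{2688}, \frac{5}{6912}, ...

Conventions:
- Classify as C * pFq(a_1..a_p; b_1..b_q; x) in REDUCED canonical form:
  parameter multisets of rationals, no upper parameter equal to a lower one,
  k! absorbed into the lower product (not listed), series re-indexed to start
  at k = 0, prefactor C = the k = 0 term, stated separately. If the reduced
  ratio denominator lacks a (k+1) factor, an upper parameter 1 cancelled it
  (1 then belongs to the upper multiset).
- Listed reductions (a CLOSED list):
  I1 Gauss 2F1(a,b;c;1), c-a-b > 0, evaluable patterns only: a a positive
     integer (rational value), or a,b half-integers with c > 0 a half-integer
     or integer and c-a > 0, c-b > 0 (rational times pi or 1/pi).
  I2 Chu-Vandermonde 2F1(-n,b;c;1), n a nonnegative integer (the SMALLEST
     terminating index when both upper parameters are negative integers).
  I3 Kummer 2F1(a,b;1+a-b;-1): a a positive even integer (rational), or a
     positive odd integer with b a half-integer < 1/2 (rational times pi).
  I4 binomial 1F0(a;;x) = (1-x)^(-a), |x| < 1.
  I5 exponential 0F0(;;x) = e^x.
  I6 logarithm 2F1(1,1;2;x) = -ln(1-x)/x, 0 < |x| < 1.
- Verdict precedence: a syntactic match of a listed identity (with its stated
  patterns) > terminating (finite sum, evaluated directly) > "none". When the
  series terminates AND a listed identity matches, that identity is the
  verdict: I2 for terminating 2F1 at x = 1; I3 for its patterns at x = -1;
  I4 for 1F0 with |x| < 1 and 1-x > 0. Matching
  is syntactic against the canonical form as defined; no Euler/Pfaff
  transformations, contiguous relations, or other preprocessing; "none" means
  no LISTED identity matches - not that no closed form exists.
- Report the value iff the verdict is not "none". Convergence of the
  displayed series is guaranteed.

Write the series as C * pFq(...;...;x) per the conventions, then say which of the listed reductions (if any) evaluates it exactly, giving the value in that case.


Key observation: x = 1 and the running product (C = -5/9, x = 1) telescopes to a rising factorial.
Term ratio: r(k) = 1 * (k-\frac{3}{2}) (k-\frac{1}{2}) / [(k+\frac{1}{2}) (k+1)] - rational in k, leading ratio 1; with t_0 = -\frac{5}{9}, classification follows.

x = 1 here; the reduced form reads 2F1, upper {-\frac{3}{2}, -\frac{1}{2}}, lower {\frac{1}{2}}, C = -\frac{5}{9}. Verdict: Gauss's theorem I1 (half-integer case) applies (x = 1; upper {-\frac{3}{2}, -\frac{1}{2}} half-integers, c = \frac{1}{2} in the evaluable pattern). Hence: \left(-\frac{5}{12}\right) \cdot \pi.


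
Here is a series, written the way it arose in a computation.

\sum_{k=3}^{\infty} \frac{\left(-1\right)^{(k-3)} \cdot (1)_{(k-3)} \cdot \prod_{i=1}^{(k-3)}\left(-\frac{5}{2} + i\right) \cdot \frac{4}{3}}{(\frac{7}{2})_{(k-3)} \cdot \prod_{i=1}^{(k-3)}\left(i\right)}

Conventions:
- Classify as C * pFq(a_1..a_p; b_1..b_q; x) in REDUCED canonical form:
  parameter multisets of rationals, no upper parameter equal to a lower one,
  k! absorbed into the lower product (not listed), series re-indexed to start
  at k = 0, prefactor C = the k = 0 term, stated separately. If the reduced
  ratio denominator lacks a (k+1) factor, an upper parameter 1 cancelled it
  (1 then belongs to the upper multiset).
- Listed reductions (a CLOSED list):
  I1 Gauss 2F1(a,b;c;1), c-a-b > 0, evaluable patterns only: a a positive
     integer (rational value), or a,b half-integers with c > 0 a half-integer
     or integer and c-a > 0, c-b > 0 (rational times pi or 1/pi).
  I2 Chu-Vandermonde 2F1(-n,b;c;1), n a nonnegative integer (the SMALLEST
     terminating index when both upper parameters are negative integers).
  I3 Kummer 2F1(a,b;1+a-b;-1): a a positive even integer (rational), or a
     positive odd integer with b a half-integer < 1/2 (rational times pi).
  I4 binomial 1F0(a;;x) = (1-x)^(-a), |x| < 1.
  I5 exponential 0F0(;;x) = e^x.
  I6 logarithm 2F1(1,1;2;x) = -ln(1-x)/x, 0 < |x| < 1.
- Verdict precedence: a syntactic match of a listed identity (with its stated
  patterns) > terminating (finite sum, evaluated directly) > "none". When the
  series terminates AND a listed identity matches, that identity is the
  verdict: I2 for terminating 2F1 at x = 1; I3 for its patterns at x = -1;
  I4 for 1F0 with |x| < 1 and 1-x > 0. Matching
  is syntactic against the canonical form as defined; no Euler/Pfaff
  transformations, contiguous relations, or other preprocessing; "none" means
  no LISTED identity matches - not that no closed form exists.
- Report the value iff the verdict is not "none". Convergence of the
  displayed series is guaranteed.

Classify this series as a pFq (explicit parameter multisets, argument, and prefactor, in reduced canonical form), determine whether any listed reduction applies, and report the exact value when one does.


Reduced: x = -1, 2F1, upper = {-\frac{3}{2}, 1}, lower = {\frac{7}{2}}, C = \frac{4}{3}. Verdict: this is the Kummer evaluation I3 (x = -1; c = \frac{7}{2} equals 1+a-b for upper {-\frac{3}{2}, 1}: listed pattern). Sum: \frac{5}{8} \cdot \pi.

The tell: from the first term \frac{4}{3}: the running product (C = 4/3, x = -1) telescopes to a rising factorial.
Ratio: r(k) = -1 * (k-\frac{3}{2}) (k+1) / [(k+\frac{7}{2}) (k+1)] ; factor over Q: parameters, x = -1, and C = \frac{4}{3}.


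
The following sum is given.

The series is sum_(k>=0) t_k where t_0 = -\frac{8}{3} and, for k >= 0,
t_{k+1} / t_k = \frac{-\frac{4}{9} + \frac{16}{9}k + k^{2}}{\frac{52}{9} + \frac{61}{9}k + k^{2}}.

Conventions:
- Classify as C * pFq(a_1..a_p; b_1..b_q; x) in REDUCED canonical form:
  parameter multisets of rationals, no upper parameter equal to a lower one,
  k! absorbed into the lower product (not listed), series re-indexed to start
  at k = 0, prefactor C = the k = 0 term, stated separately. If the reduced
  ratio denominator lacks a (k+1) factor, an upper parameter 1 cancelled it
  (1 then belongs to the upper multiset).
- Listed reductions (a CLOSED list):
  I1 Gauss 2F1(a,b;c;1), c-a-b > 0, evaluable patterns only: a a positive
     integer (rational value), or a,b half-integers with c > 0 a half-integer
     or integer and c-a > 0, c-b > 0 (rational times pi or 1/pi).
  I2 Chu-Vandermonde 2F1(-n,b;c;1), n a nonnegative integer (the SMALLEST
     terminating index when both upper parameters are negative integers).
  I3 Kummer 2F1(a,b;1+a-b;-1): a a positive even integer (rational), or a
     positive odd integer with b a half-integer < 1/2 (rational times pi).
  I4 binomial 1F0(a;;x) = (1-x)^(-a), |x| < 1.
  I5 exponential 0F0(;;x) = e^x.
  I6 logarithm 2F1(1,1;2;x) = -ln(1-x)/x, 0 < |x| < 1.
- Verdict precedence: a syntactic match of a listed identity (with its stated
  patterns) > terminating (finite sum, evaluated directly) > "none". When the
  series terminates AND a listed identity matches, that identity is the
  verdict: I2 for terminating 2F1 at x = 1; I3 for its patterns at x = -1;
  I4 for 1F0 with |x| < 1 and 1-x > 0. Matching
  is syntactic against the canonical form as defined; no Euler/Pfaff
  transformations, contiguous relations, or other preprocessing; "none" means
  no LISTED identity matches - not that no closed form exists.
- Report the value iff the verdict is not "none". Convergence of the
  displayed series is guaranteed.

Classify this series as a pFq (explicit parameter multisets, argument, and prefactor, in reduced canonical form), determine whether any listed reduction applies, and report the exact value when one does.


Canonical form: C = -\frac{8}{3} times 2F1 with upper {-\frac{2}{9}, 2}, lower {\frac{52}{9}}, x = 1. Verdict at x = 1: Gauss (I1, integer-parameter pattern) matches (x = 1: the Gamma ratio telescopes since c-a-b = 4 > 0 and a = 2 in Z>0). Sum: -\frac{2924}{1215}.

The tell: t_0 being -\frac{8}{3}, the expanded ratio factors over Q; C = -8/3, roots give parameters.
Adjacent-term ratio: r(k) = 1 * (k-\frac{2}{9}) (k+2) / [(k+\frac{52}{9}) (k+1)] - poly over poly, x = 1 from leading terms; C = -\frac{8}{3} at k = 0.


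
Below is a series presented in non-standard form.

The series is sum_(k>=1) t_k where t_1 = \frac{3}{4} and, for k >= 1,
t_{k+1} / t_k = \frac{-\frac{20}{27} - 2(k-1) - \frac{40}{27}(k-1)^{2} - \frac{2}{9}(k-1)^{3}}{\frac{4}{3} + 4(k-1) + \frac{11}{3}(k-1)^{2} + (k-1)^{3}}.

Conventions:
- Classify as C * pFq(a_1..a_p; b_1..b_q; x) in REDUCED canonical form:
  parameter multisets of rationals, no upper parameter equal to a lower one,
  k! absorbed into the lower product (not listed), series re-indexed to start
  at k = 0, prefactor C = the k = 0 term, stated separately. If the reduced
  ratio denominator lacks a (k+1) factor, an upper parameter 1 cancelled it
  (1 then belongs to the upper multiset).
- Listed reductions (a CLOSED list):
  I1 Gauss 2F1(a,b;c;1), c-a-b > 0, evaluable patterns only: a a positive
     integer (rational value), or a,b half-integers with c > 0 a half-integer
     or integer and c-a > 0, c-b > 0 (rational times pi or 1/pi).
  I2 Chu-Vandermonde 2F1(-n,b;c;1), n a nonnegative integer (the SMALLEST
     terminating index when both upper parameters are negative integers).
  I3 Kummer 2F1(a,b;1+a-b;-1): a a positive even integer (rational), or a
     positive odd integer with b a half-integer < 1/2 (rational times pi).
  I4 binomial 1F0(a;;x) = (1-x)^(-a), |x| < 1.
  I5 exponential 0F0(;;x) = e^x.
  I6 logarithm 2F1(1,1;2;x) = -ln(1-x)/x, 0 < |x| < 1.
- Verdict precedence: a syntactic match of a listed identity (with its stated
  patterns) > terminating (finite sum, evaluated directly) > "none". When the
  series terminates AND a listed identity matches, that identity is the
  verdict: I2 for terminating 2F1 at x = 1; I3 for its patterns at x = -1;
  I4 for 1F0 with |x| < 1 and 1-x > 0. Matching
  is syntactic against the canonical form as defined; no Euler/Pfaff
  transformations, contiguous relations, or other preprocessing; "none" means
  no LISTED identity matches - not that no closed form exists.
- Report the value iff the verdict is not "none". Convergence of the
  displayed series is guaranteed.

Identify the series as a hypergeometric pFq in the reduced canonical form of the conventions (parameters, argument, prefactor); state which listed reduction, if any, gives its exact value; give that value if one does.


Key step: from the first term \frac{3}{4}: cancel k + 2/3 from the displayed ratio first; then C = 3/4, x = -2/9.
Adjacent-term ratio: r(k) = -\frac{2}{9} * (k+1) (k+5) / [(k+2) (k+1)] - poly over poly, x = -\frac{2}{9} from leading terms; C = \frac{3}{4} at k = 0.

Reduced: x = -\frac{2}{9}, 2F1, upper = {1, 5}, lower = {2}, C = \frac{3}{4}. Verdict: none - this 2F1 at x = -\frac{2}{9} matches no listed pattern, and upper {1, 5} holds no stopper.


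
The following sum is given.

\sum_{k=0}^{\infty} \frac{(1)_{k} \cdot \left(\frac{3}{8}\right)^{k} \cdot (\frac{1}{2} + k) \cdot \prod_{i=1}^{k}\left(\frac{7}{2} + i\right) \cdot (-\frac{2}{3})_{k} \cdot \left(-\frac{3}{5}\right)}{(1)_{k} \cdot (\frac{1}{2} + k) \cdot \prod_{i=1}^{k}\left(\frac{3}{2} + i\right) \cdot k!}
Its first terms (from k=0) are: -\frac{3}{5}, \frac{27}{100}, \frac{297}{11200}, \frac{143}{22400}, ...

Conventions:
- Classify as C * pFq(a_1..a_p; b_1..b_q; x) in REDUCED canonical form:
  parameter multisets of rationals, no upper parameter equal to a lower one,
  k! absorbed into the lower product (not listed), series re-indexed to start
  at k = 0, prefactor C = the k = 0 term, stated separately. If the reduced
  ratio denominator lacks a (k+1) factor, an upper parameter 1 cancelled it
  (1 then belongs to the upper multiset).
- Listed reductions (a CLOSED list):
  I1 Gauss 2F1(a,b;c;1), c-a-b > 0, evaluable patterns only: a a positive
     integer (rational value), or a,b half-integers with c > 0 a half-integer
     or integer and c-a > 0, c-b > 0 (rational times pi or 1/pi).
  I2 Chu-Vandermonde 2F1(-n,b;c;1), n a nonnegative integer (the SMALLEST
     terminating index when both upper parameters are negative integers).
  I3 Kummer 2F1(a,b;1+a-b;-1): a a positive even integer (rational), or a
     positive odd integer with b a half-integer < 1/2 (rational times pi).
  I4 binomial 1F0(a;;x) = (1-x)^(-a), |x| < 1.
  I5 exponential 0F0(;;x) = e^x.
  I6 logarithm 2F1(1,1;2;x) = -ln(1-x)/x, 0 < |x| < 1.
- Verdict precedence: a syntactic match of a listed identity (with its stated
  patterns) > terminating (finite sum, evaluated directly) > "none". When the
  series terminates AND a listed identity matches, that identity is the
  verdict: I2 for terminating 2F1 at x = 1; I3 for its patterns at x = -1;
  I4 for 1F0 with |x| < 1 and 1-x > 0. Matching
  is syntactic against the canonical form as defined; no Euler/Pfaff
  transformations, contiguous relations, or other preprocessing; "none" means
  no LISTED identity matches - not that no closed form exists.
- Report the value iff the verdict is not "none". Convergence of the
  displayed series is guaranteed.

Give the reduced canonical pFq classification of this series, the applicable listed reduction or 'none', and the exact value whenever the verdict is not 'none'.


Prefactor -\frac{3}{5}, argument \frac{3}{8}: 2F1 with upper {-\frac{2}{3}, \frac{9}{2}} over lower {\frac{5}{2}}. Verdict: none. No listed pattern accepts 2F1(-\frac{2}{3}, \frac{9}{2}; \frac{5}{2}; \frac{3}{8}).

Structural cue: from the first term -\frac{3}{5}: the running product (prefactor -3/5) telescopes to a rising factorial.
Ratio: r(k) = \frac{3}{8} * (k-\frac{2}{3}) (k+\frac{9}{2}) / [(k+\frac{5}{2}) (k+1)] - poly over poly, x = \frac{3}{8} from leading terms; C = -\frac{3}{5} at k = 0.


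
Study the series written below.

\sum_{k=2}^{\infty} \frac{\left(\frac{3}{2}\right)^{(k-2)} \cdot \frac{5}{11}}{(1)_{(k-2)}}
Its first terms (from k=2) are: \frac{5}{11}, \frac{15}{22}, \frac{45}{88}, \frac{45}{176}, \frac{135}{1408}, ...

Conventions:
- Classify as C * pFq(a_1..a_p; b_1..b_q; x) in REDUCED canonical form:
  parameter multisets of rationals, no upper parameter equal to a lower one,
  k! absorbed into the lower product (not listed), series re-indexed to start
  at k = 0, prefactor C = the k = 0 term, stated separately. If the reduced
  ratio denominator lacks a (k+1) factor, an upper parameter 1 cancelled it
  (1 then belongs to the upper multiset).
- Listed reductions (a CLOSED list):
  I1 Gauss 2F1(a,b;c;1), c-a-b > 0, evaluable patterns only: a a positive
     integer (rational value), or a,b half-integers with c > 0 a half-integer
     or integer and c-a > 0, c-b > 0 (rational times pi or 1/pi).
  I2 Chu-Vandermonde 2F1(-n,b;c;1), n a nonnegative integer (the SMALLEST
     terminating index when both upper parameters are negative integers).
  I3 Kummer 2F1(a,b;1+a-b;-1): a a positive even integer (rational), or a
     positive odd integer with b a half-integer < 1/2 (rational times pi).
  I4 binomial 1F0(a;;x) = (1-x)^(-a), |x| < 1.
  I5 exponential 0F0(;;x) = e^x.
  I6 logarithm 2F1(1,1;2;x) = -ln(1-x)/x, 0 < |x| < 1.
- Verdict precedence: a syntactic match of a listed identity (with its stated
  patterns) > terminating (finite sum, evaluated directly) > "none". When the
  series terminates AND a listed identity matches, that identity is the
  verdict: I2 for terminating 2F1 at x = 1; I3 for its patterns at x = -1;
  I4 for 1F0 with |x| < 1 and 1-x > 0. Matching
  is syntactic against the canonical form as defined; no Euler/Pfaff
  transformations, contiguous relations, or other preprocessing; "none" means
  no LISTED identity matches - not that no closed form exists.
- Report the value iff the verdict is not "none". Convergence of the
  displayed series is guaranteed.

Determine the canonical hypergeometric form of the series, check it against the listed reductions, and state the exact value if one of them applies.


Key step: with t_0 = \frac{5}{11}, (1)_k (C = 5/11, x = 3/2) is k! itself.
Consecutive-term ratio: r(k) = \frac{3}{2} * 1 / [(k+1)] - rational in k. x = \frac{3}{2}; t_0 = \frac{5}{11}; negate the roots.

At argument \frac{3}{2}: a 0F0 with upper {-}, lower {-}, scaled by C = \frac{5}{11}. Verdict at x = \frac{3}{2}: the exponential series (I5) matches (the 0F0 exponential series at x = \frac{3}{2}). Exact value: \frac{5}{11} \cdot e^{\frac{3}{2}}.


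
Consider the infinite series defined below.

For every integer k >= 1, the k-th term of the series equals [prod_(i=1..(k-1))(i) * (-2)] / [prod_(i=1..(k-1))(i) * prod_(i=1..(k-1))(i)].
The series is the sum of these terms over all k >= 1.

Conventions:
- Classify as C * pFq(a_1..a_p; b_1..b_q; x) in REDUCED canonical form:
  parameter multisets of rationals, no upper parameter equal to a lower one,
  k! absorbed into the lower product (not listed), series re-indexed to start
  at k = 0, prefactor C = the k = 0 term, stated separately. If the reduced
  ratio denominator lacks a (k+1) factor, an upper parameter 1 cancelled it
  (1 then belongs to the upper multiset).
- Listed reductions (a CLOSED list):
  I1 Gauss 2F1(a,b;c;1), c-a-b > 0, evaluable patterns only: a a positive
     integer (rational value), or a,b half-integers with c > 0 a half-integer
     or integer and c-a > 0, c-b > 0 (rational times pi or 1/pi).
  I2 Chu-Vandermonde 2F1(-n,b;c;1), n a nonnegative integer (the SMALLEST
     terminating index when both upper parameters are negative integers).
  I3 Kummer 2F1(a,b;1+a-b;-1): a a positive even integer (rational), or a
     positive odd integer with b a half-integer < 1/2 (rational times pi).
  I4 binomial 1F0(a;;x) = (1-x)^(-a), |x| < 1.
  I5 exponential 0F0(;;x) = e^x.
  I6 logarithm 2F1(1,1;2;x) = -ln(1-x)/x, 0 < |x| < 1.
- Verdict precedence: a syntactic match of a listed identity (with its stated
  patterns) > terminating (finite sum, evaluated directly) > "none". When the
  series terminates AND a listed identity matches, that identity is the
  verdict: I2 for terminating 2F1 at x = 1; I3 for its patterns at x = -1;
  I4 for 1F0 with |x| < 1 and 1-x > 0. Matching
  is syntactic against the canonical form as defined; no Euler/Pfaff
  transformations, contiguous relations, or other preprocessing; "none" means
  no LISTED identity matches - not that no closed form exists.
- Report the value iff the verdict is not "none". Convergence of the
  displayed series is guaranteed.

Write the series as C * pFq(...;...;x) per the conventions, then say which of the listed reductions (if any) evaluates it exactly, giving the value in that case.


This is -2 * 0F0(-; -; 1) in reduced canonical form. Verdict (x = 1): exponential (I5) applies (the 0F0 exponential series at x = 1). Value: (-2) * e^(1).

The tell: x = 1 and the product of the first k integers (C = -2) is k!.
Ratio: r(k) = 1 * 1 / [(k+1)] - rational in k, leading ratio 1; with t_0 = -2, classification follows.


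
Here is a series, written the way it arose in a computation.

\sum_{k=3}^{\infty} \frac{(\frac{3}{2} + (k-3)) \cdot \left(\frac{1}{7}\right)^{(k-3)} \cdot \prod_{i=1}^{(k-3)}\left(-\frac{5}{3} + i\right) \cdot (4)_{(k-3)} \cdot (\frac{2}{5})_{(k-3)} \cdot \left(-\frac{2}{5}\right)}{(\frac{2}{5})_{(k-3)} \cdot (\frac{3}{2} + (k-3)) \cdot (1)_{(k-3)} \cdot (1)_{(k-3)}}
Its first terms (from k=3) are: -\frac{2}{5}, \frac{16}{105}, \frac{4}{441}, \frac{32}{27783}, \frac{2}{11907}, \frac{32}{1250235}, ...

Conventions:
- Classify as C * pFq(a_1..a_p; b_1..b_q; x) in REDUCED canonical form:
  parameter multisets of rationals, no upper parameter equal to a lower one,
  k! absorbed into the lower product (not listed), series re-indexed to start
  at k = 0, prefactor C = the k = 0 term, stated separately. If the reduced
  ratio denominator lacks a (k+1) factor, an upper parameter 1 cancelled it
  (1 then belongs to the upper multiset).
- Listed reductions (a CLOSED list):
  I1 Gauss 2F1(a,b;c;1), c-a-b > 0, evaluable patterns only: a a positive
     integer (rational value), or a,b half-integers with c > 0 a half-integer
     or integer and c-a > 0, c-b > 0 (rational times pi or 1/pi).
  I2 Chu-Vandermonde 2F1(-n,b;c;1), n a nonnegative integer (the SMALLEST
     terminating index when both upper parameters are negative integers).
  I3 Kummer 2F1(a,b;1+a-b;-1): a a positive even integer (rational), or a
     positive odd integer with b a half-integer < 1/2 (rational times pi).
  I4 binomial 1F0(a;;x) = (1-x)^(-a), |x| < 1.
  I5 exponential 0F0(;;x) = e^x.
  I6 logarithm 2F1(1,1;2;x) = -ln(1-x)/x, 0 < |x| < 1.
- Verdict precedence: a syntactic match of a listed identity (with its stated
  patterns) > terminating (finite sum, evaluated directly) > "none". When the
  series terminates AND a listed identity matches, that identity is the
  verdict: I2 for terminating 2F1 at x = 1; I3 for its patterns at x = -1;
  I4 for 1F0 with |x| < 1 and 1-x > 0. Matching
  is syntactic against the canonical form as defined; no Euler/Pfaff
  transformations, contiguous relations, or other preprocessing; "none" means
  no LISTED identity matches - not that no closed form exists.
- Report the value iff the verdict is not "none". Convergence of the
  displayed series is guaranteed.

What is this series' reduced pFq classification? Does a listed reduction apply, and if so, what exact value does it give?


Reduced: x = \frac{1}{7}, 2F1, upper = {-\frac{2}{3}, 4}, lower = {1}, C = -\frac{2}{5}. Verdict: none here - no I1-I6 shape fits x = \frac{1}{7} with lower {1}.

Key observation: t_0 = -\frac{2}{5} here, and k + 3/2 divides numerator and denominator alike; C = -2/5, x = 1/7 after cancelling.
Adjacent-term ratio: r(k) = \frac{1}{7} * (k-\frac{2}{3}) (k+4) / [(k+1) (k+1)] - rational in k, leading ratio \frac{1}{7}; with t_0 = -\frac{2}{5}, classification follows.


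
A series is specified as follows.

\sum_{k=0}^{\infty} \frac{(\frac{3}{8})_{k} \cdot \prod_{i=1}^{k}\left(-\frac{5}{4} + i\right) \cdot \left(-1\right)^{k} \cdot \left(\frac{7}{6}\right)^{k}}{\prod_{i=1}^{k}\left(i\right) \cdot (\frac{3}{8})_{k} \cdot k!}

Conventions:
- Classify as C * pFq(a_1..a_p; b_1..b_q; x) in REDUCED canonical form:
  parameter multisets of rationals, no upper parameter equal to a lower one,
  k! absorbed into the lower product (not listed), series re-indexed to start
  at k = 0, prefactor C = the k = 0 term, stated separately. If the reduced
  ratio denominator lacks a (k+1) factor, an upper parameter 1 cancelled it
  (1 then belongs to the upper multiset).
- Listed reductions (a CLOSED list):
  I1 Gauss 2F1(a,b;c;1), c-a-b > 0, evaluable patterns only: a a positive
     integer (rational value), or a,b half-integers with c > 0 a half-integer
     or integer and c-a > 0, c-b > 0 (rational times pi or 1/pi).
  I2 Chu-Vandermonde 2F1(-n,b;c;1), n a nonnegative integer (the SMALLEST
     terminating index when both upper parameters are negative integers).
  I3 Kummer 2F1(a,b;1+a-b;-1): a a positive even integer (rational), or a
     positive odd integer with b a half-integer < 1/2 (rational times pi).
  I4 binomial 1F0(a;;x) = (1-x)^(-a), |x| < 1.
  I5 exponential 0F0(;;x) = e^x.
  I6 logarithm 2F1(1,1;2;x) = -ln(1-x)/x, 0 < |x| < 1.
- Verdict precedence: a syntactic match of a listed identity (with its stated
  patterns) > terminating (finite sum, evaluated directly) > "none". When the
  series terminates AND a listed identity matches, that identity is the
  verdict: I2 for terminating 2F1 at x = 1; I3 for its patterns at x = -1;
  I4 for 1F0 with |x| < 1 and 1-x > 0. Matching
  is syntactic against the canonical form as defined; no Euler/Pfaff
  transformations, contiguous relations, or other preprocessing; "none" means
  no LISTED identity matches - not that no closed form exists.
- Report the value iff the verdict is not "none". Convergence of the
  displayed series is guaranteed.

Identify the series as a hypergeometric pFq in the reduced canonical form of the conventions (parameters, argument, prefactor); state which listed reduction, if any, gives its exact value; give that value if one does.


The series (x = -\frac{7}{6}) is 1F1: upper {-\frac{1}{4}}, lower {1}, prefactor 1. Verdict: none. No listed pattern accepts 1F1(-\frac{1}{4}; 1; -\frac{7}{6}).

The tell: x = -\frac{7}{6} and the parameter 3/8 appears in both the upper and lower lists and cancels.
Consecutive-term ratio: r(k) = -\frac{7}{6} * (k-\frac{1}{4}) / [(k+1) (k+1)] - poly over poly, x = -\frac{7}{6} from leading terms; C = 1 at k = 0.


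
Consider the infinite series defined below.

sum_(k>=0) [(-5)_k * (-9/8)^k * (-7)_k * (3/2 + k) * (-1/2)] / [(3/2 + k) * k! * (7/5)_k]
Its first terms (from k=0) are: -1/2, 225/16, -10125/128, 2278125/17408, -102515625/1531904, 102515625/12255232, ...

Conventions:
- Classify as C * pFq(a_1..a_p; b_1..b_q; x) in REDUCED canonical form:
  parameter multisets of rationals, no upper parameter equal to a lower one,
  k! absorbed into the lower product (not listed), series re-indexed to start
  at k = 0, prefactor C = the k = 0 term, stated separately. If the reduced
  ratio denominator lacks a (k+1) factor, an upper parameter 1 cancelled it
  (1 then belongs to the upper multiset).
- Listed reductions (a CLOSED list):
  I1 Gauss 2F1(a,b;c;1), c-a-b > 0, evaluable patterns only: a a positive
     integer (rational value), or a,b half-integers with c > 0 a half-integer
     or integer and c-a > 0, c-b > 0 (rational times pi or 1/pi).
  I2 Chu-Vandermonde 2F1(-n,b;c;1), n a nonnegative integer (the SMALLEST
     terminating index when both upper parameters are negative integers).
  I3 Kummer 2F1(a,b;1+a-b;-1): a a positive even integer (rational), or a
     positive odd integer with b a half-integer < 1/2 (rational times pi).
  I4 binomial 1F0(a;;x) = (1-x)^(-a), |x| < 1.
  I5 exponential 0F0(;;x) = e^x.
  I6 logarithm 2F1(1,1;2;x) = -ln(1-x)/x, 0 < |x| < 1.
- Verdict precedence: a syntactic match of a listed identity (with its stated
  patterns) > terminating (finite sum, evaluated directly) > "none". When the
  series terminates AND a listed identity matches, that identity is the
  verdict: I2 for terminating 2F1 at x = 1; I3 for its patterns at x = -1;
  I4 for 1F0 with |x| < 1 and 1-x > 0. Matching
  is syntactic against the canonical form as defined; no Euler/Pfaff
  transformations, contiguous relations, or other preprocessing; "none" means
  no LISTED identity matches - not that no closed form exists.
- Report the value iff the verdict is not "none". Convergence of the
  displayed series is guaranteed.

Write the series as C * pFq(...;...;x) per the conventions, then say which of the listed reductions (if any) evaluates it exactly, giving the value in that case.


Key step: t_0 being -1/2, striking the common factor k + 3/2 reduces the term (C = -1/2, x = -9/8).
Consecutive-term ratio: r(k) = (-9/8) * (k-7) (k-5) / [(k+7/5) (k+1)] - rational in k. x = (-9/8); t_0 = -1/2; negate the roots.

The series (x = -9/8) is 2F1: upper {-7, -5}, lower {7/5}, prefactor -1/2. Verdict: terminating at k = 5: the factor (-5)_k kills every later term; summing the 6 survivors is exact. Value: 82994209/12255232.


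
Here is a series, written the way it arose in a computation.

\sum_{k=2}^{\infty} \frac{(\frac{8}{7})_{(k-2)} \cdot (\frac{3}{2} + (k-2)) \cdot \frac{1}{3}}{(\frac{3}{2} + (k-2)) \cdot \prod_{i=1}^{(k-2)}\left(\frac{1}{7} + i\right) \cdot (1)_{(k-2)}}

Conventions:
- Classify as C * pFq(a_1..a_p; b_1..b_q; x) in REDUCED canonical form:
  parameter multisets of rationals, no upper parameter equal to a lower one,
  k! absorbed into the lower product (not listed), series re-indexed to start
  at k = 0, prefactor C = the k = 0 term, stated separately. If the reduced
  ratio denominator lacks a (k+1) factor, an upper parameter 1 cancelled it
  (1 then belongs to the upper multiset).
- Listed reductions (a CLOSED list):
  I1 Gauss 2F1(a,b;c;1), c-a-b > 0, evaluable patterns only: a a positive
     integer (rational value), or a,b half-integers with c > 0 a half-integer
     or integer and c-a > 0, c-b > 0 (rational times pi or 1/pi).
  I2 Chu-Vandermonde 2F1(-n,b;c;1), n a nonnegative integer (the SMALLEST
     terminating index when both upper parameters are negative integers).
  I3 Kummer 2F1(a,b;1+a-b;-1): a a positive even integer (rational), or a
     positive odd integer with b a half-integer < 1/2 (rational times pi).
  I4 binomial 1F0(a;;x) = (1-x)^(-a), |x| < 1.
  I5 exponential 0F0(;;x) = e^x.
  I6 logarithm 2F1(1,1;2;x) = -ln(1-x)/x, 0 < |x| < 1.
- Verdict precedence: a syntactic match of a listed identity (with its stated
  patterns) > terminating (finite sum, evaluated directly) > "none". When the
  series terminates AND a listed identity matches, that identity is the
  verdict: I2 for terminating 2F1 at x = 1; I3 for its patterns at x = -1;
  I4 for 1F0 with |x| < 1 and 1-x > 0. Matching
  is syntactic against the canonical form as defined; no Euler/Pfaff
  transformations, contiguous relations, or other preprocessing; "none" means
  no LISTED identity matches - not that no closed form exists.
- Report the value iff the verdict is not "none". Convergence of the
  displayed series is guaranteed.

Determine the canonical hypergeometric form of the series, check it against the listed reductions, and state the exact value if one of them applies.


Key step: from the first term \frac{1}{3}: the parameter 8/7 appears in both the upper and lower lists and cancels (alongside the other common factor).
Ratio: r(k) = 1 * 1 / [(k+1)] - rational; roots negated = parameters, x = 1, C = \frac{1}{3}.

Canonical form: C = \frac{1}{3} times 0F0 with upper {-}, lower {-}, x = 1. Verdict: the I5 exponential reduction applies (the 0F0 exponential series at x = 1). Hence: \frac{1}{3} \cdot e^{1}.
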